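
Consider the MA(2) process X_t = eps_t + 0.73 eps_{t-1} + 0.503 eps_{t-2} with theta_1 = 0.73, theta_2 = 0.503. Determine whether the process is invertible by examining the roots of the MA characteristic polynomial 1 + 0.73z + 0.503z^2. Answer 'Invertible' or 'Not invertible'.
\text{Invertible}

The MA(q) characteristic polynomial is P(z) = 1 + 0.73z + 0.503z^2.
Invertibility requires all roots to lie outside the unit circle, i.e. |z| > 1 for every root.
Set 1 + (0.73) z + (0.503) z^2 = 0, i.e. a z^2 + b z + c = 0 with a = 0.503, b = 0.73, c = 1.
Discriminant D = b^2 - 4ac = (0.73)^2 - 4*(0.503)*1 = 0.5329 - (2.012) = -1.4791.
D < 0, so the roots are the complex-conjugate pair z = (-b +/- i sqrt(-D)) / (2a) = -0.7256 +/- 1.2089i.
For a conjugate pair |z|^2 = z * conj(z) = (product of roots) = c/a = 1/(0.503) = 1.988072, so |z| = sqrt(1.988072) = 1.41 for both roots.
Moduli of all roots: 1.4100, 1.4100.
All moduli strictly greater than 1? Yes.
Verdict: Invertible.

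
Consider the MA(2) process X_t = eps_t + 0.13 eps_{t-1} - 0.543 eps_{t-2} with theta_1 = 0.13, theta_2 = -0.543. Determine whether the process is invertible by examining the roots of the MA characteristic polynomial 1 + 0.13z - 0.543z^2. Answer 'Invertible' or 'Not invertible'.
\text{Invertible}

The MA(q) characteristic polynomial is P(z) = 1 + 0.13z - 0.543z^2.
Invertibility requires all roots to lie outside the unit circle, i.e. |z| > 1 for every root.
Set 1 + (0.13) z + (-0.543) z^2 = 0, i.e. a z^2 + b z + c = 0 with a = -0.543, b = 0.13, c = 1.
Discriminant D = b^2 - 4ac = (0.13)^2 - 4*(-0.543)*1 = 0.0169 - (-2.172) = 2.1889.
D >= 0, so the roots are real: z = (-b +/- sqrt(D)) / (2a) = (-0.13 +/- 1.479493) / (-1.086).
  z_1 = (-0.13 + 1.479493) / (-1.086) = -1.2426,   |z_1| = 1.2426.
  z_2 = (-0.13 - 1.479493) / (-1.086) = 1.482,   |z_2| = 1.482.
Moduli of all roots: 1.2426, 1.4820.
All moduli strictly greater than 1? Yes.
Verdict: Invertible.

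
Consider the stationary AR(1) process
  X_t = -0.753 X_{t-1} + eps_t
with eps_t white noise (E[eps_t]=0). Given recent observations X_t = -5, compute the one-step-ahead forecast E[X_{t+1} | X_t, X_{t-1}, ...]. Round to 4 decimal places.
E[X_{t+1} \mid \mathcal F_t] = 3.7650

For an AR(p) model X_t = c + sum_i phi_i X_{t-i} + eps_t, the
one-step-ahead conditional mean is
  E[X_{t+1} | X_t, ...] = c + sum_i phi_i X_{t+1-i}.
Substitute known values:
  E[X_{t+1} | ...] = (-0.753) * (-5)
                   = 3.7650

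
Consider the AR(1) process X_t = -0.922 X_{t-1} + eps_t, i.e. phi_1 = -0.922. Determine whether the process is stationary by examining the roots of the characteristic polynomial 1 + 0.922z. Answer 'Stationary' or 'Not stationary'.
\text{Stationary}

The AR(p) characteristic polynomial is P(z) = 1 + 0.922z.
Stationarity requires all roots to lie outside the unit circle, i.e. |z| > 1 for every root.
This is linear in z: 1 + (0.922) z = 0  =>  z = -1/(0.922) = -1.084599,  |z| = 1.084599.
Moduli of all roots: 1.0846.
All moduli strictly greater than 1? Yes.
Verdict: Stationary.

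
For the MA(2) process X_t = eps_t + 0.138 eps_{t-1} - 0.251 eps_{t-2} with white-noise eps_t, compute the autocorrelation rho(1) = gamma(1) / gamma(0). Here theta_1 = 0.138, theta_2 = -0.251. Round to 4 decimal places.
\rho(1) = 0.0955

For an MA(q) process with theta_0 = 1, the autocovariance is
  gamma(k) = sigma^2 * sum_{i=0..q-k} theta_i * theta_{i+k},
and rho(k) = gamma(k) / gamma(0). Sigma^2 cancels.
  numerator   = (1)*(0.138) + (0.138)*(-0.251) = 0.103362.
  denominator = (1)^2 + (0.138)^2 + (-0.251)^2 = 1.082045.
  rho(1) = 0.103362 / 1.082045 = 0.0955.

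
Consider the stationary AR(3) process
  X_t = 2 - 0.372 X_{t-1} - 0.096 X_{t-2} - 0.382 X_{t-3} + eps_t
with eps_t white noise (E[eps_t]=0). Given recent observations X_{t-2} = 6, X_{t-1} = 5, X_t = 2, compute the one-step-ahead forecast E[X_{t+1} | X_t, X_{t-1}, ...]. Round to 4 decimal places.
E[X_{t+1} \mid \mathcal F_t] = -1.5160

For an AR(p) model X_t = c + sum_i phi_i X_{t-i} + eps_t, the
one-step-ahead conditional mean is
  E[X_{t+1} | X_t, ...] = c + sum_i phi_i X_{t+1-i}.
Substitute known values:
  E[X_{t+1} | ...] = 2 + (-0.372) * (2) + (-0.096) * (5) + (-0.382) * (6)
                   = -1.5160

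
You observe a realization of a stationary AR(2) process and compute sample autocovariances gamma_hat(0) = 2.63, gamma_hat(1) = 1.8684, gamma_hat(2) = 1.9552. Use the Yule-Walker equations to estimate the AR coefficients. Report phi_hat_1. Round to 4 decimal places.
\hat\phi_{1} = 0.3680

The Yule-Walker equations for an AR(p) process read, in matrix form,
  Gamma_p phi = r_p,   with   (Gamma_p)_{ij} = gamma(|i - j|),
                       (r_p)_i = gamma(i),   i,j = 1..p.
Substitute the sample gammas (Toeplitz matrix and right-hand side of size 2):
  Gamma_p = [[2.63, 1.8684], [1.8684, 2.63]]
  r_p     = [1.8684, 1.9552]
Written out:
  2.63 phi_1 + 1.8684 phi_2 = 1.8684
  1.8684 phi_1 + 2.63 phi_2 = 1.9552
Solve by Cramer's rule:
  det = gamma(0)^2 - gamma(1)^2 = (2.63)^2 - (1.8684)^2 = 6.9169 - 3.49091856 = 3.42598144
  phi_hat_1 = [gamma(1) gamma(0) - gamma(1) gamma(2)] / det = [(1.8684)(2.63) - (1.8684)(1.9552)] / 3.42598144 = 1.26079632 / 3.42598144 = 0.368
  phi_hat_2 = [gamma(0) gamma(2) - gamma(1)^2] / det = [(2.63)(1.9552) - (1.8684)^2] / 3.42598144 = 1.65125744 / 3.42598144 = 0.482
So phi_hat = [0.3680, 0.4820].
Therefore phi_hat_1 = 0.3680.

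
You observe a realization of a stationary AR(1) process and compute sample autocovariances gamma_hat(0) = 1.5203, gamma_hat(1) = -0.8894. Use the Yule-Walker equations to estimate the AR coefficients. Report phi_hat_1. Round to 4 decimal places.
\hat\phi_{1} = -0.5850

The Yule-Walker equations for an AR(p) process read, in matrix form,
  Gamma_p phi = r_p,   with   (Gamma_p)_{ij} = gamma(|i - j|),
                       (r_p)_i = gamma(i),   i,j = 1..p.
Substitute the sample gammas (Toeplitz matrix and right-hand side of size 1):
  Gamma_p = [[1.5203]]
  r_p     = [-0.8894]
With p = 1 this is the single equation gamma(0) phi_1 = gamma(1):
  phi_hat_1 = gamma(1) / gamma(0) = -0.8894 / 1.5203 = -0.5850.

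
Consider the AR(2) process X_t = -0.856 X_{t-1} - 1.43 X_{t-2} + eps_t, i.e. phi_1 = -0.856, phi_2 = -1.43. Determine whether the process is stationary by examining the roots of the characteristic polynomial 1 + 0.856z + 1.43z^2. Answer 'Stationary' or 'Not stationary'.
\text{Not stationary}

The AR(p) characteristic polynomial is P(z) = 1 + 0.856z + 1.43z^2.
Stationarity requires all roots to lie outside the unit circle, i.e. |z| > 1 for every root.
Set 1 + (0.856) z + (1.43) z^2 = 0, i.e. a z^2 + b z + c = 0 with a = 1.43, b = 0.856, c = 1.
Discriminant D = b^2 - 4ac = (0.856)^2 - 4*(1.43)*1 = 0.732736 - (5.72) = -4.987264.
D < 0, so the roots are the complex-conjugate pair z = (-b +/- i sqrt(-D)) / (2a) = -0.2993 +/- 0.7808i.
For a conjugate pair |z|^2 = z * conj(z) = (product of roots) = c/a = 1/(1.43) = 0.699301, so |z| = sqrt(0.699301) = 0.8362 for both roots.
Moduli of all roots: 0.8362, 0.8362.
All moduli strictly greater than 1? No.
Verdict: Not stationary.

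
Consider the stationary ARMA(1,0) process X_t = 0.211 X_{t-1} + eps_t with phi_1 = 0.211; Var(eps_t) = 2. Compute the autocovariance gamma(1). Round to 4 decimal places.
\gamma(1) = 0.4417

Multiply the model equation by X_{t-k} and take expectations. With theta_0 = psi_0 = 1 and psi_j the MA(infinity) weights, this gives
  gamma(k) - sum_i phi_i gamma(k-i) = c_k,
  c_k = sigma^2 * sum_{j=k..q} theta_j psi_{j-k}   (c_k = 0 for k > q),
using gamma(-m) = gamma(m).
Pure AR (q = 0): c_0 = sigma^2 = 2, c_k = 0 for k >= 1.
Equations for k = 0 and k = 1 (AR order 1):
  gamma(0) = phi_1 gamma(1) + c_0
  gamma(1) = phi_1 gamma(0) + c_1
Substituting the second into the first: gamma(0) (1 - phi_1^2) = c_0 + phi_1 c_1, so
  gamma(0) = c_0 / (1 - phi_1^2) = 2 / (1 - (0.211)^2) = 2 / 0.955479 = 2.093191.
  gamma(1) = phi_1 gamma(0) = (0.211)(2.093191) = 0.441663.
Therefore gamma(1) = 0.4417 (to 4 decimal places).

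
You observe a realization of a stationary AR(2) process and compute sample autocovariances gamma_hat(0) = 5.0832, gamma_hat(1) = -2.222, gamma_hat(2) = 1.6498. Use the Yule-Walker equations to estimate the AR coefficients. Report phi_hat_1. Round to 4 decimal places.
\hat\phi_{1} = -0.3650

The Yule-Walker equations for an AR(p) process read, in matrix form,
  Gamma_p phi = r_p,   with   (Gamma_p)_{ij} = gamma(|i - j|),
                       (r_p)_i = gamma(i),   i,j = 1..p.
Substitute the sample gammas (Toeplitz matrix and right-hand side of size 2):
  Gamma_p = [[5.0832, -2.222], [-2.222, 5.0832]]
  r_p     = [-2.222, 1.6498]
Written out:
  5.0832 phi_1 - 2.222 phi_2 = -2.222
  -2.222 phi_1 + 5.0832 phi_2 = 1.6498
Solve by Cramer's rule:
  det = gamma(0)^2 - gamma(1)^2 = (5.0832)^2 - (-2.222)^2 = 25.83892224 - 4.937284 = 20.90163824
  phi_hat_1 = [gamma(1) gamma(0) - gamma(1) gamma(2)] / det = [(-2.222)(5.0832) - (-2.222)(1.6498)] / 20.90163824 = -7.6290148 / 20.90163824 = -0.365
  phi_hat_2 = [gamma(0) gamma(2) - gamma(1)^2] / det = [(5.0832)(1.6498) - (-2.222)^2] / 20.90163824 = 3.44897936 / 20.90163824 = 0.165
So phi_hat = [-0.3650, 0.1650].
Therefore phi_hat_1 = -0.3650.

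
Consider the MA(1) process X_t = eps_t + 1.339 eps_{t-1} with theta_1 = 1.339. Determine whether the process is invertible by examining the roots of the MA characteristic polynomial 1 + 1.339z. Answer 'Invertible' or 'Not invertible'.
\text{Not invertible}

The MA(q) characteristic polynomial is P(z) = 1 + 1.339z.
Invertibility requires all roots to lie outside the unit circle, i.e. |z| > 1 for every root.
This is linear in z: 1 + (1.339) z = 0  =>  z = -1/(1.339) = -0.746826,  |z| = 0.746826.
Moduli of all roots: 0.7468.
All moduli strictly greater than 1? No.
Verdict: Not invertible.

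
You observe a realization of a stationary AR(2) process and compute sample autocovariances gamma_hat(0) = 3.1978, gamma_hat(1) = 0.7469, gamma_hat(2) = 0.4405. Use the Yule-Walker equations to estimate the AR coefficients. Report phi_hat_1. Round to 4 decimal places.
\hat\phi_{1} = 0.2130

The Yule-Walker equations for an AR(p) process read, in matrix form,
  Gamma_p phi = r_p,   with   (Gamma_p)_{ij} = gamma(|i - j|),
                       (r_p)_i = gamma(i),   i,j = 1..p.
Substitute the sample gammas (Toeplitz matrix and right-hand side of size 2):
  Gamma_p = [[3.1978, 0.7469], [0.7469, 3.1978]]
  r_p     = [0.7469, 0.4405]
Written out:
  3.1978 phi_1 + 0.7469 phi_2 = 0.7469
  0.7469 phi_1 + 3.1978 phi_2 = 0.4405
Solve by Cramer's rule:
  det = gamma(0)^2 - gamma(1)^2 = (3.1978)^2 - (0.7469)^2 = 10.22592484 - 0.55785961 = 9.66806523
  phi_hat_1 = [gamma(1) gamma(0) - gamma(1) gamma(2)] / det = [(0.7469)(3.1978) - (0.7469)(0.4405)] / 9.66806523 = 2.05942737 / 9.66806523 = 0.213
  phi_hat_2 = [gamma(0) gamma(2) - gamma(1)^2] / det = [(3.1978)(0.4405) - (0.7469)^2] / 9.66806523 = 0.85077129 / 9.66806523 = 0.088
So phi_hat = [0.2130, 0.0880].
Therefore phi_hat_1 = 0.2130.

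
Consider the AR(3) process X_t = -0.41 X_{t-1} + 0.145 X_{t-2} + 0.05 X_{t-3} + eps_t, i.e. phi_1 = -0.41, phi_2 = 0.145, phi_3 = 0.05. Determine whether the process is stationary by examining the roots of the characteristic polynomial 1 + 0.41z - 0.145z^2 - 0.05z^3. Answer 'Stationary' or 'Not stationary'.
\text{Stationary}

The AR(p) characteristic polynomial is P(z) = 1 + 0.41z - 0.145z^2 - 0.05z^3.
Stationarity requires all roots to lie outside the unit circle, i.e. |z| > 1 for every root.
Degree 3: look for a simple real root z0 first, then factor out (1 - z/z0) and solve the remaining quadratic.
Testing z0 = -2: P(-2) = 1 + (0.41)(-2) + (-0.145)(-2)^2 + (-0.05)(-2)^3
  = 1 + (-0.82) + (-0.58) + (0.4) = 0.  So z_0 = -2 is a root, |z_0| = 2.
Divide out the factor (1 + 0.5 z) = (1 - z/z0) (since 1/z0 = -0.5):
  P(z) = (1 + 0.5 z)(1 + (-0.09) z + (-0.1) z^2)
  [check: z-coef -0.09 - (-0.5) = 0.41; z^2-coef -0.1 - (-0.5)(-0.09) = -0.145; z^3-coef -(-0.5)(-0.1) = -0.05.]
Remaining roots from the quadratic factor 1 + (-0.09) z + (-0.1) z^2:
  Set 1 + (-0.09) z + (-0.1) z^2 = 0, i.e. a z^2 + b z + c = 0 with a = -0.1, b = -0.09, c = 1.
  Discriminant D = b^2 - 4ac = (-0.09)^2 - 4*(-0.1)*1 = 0.0081 - (-0.4) = 0.4081.
  D >= 0, so the roots are real: z = (-b +/- sqrt(D)) / (2a) = (0.09 +/- 0.638827) / (-0.2).
    z_1 = (0.09 + 0.638827) / (-0.2) = -3.6441,   |z_1| = 3.6441.
    z_2 = (0.09 - 0.638827) / (-0.2) = 2.7441,   |z_2| = 2.7441.
Moduli of all roots: 2.0000, 3.6441, 2.7441.
All moduli strictly greater than 1? Yes.
Verdict: Stationary.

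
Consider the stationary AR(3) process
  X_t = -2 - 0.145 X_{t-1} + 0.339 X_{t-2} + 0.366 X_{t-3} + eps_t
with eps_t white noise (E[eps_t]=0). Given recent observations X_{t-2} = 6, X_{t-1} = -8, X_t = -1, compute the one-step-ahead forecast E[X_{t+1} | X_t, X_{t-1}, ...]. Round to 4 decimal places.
E[X_{t+1} \mid \mathcal F_t] = -2.3710

For an AR(p) model X_t = c + sum_i phi_i X_{t-i} + eps_t, the
one-step-ahead conditional mean is
  E[X_{t+1} | X_t, ...] = c + sum_i phi_i X_{t+1-i}.
Substitute known values:
  E[X_{t+1} | ...] = -2 + (-0.145) * (-1) + (0.339) * (-8) + (0.366) * (6)
                   = -2.3710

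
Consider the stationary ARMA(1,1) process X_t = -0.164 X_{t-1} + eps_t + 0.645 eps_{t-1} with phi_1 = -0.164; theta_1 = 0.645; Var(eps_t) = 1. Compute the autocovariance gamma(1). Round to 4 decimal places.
\gamma(1) = 0.4420

Multiply the model equation by X_{t-k} and take expectations. With theta_0 = psi_0 = 1 and psi_j the MA(infinity) weights, this gives
  gamma(k) - sum_i phi_i gamma(k-i) = c_k,
  c_k = sigma^2 * sum_{j=k..q} theta_j psi_{j-k}   (c_k = 0 for k > q),
using gamma(-m) = gamma(m).
psi-weights needed (psi_j = theta_j + sum_i phi_i psi_{j-i}):
  psi_1 = theta_1 + phi_1 = 0.645 + (-0.164) = 0.481
Right-hand sides:
  c_0 = sigma^2 (1 + theta_1 psi_1) = 1 * (1 + (0.645)(0.481)) = 1 * 1.310245 = 1.310245
  c_1 = sigma^2 theta_1 = 1 * (0.645) = 0.645
  c_2 = 0
Equations for k = 0 and k = 1 (AR order 1):
  gamma(0) = phi_1 gamma(1) + c_0
  gamma(1) = phi_1 gamma(0) + c_1
Substituting the second into the first: gamma(0) (1 - phi_1^2) = c_0 + phi_1 c_1, so
  gamma(0) = (c_0 + phi_1 c_1) / (1 - phi_1^2) = (1.310245 + (-0.164)(0.645)) / (1 - (-0.164)^2) = 1.204465 / 0.973104 = 1.237756.
  gamma(1) = phi_1 gamma(0) + c_1 = (-0.164)(1.237756) + (0.645) = 0.442008.
Therefore gamma(1) = 0.4420 (to 4 decimal places).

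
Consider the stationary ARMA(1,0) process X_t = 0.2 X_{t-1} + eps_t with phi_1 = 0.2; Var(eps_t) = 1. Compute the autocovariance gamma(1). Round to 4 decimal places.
\gamma(1) = 0.2083

Multiply the model equation by X_{t-k} and take expectations. With theta_0 = psi_0 = 1 and psi_j the MA(infinity) weights, this gives
  gamma(k) - sum_i phi_i gamma(k-i) = c_k,
  c_k = sigma^2 * sum_{j=k..q} theta_j psi_{j-k}   (c_k = 0 for k > q),
using gamma(-m) = gamma(m).
Pure AR (q = 0): c_0 = sigma^2 = 1, c_k = 0 for k >= 1.
Equations for k = 0 and k = 1 (AR order 1):
  gamma(0) = phi_1 gamma(1) + c_0
  gamma(1) = phi_1 gamma(0) + c_1
Substituting the second into the first: gamma(0) (1 - phi_1^2) = c_0 + phi_1 c_1, so
  gamma(0) = c_0 / (1 - phi_1^2) = 1 / (1 - (0.2)^2) = 1 / 0.96 = 1.041667.
  gamma(1) = phi_1 gamma(0) = (0.2)(1.041667) = 0.208333.
Therefore gamma(1) = 0.2083 (to 4 decimal places).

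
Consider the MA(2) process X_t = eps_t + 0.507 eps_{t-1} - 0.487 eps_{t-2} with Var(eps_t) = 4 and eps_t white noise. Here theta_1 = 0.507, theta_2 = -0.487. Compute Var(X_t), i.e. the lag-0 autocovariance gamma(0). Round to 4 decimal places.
\gamma(0) = 5.9769

For an MA(q) process X_t = eps_t + sum_i theta_i eps_{t-i} with
Var(eps_t) = sigma^2, the variance is
  gamma(0) = sigma^2 * (1 + sum_i theta_i^2).
  sum_i theta_i^2 = (0.507)^2 + (-0.487)^2 = 0.257049 + 0.237169 = 0.494218.
  gamma(0) = 4 * (1 + 0.494218) = 4 * 1.494218 = 5.976872, which rounds to 5.9769.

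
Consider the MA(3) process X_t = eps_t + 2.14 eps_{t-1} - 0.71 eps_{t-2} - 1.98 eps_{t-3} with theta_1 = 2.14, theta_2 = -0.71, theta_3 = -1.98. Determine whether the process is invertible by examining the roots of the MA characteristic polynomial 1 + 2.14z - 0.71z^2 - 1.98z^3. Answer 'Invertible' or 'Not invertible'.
\text{Not invertible}

The MA(q) characteristic polynomial is P(z) = 1 + 2.14z - 0.71z^2 - 1.98z^3.
Invertibility requires all roots to lie outside the unit circle, i.e. |z| > 1 for every root.
Degree 3: look for a simple real root z0 first, then factor out (1 - z/z0) and solve the remaining quadratic.
Testing z0 = -0.5: P(-0.5) = 1 + (2.14)(-0.5) + (-0.71)(-0.5)^2 + (-1.98)(-0.5)^3
  = 1 + (-1.07) + (-0.1775) + (0.2475) = 0.  So z_0 = -0.5 is a root, |z_0| = 0.5.
Divide out the factor (1 + 2 z) = (1 - z/z0) (since 1/z0 = -2):
  P(z) = (1 + 2 z)(1 + (0.14) z + (-0.99) z^2)
  [check: z-coef 0.14 - (-2) = 2.14; z^2-coef -0.99 - (-2)(0.14) = -0.71; z^3-coef -(-2)(-0.99) = -1.98.]
Remaining roots from the quadratic factor 1 + (0.14) z + (-0.99) z^2:
  Set 1 + (0.14) z + (-0.99) z^2 = 0, i.e. a z^2 + b z + c = 0 with a = -0.99, b = 0.14, c = 1.
  Discriminant D = b^2 - 4ac = (0.14)^2 - 4*(-0.99)*1 = 0.0196 - (-3.96) = 3.9796.
  D >= 0, so the roots are real: z = (-b +/- sqrt(D)) / (2a) = (-0.14 +/- 1.994893) / (-1.98).
    z_1 = (-0.14 + 1.994893) / (-1.98) = -0.9368,   |z_1| = 0.9368.
    z_2 = (-0.14 - 1.994893) / (-1.98) = 1.0782,   |z_2| = 1.0782.
Moduli of all roots: 0.5000, 0.9368, 1.0782.
All moduli strictly greater than 1? No.
Verdict: Not invertible.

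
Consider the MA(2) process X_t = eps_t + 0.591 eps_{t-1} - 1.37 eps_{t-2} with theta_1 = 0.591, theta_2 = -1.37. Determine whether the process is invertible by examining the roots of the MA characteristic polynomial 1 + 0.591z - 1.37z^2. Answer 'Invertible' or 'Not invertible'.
\text{Not invertible}

The MA(q) characteristic polynomial is P(z) = 1 + 0.591z - 1.37z^2.
Invertibility requires all roots to lie outside the unit circle, i.e. |z| > 1 for every root.
Set 1 + (0.591) z + (-1.37) z^2 = 0, i.e. a z^2 + b z + c = 0 with a = -1.37, b = 0.591, c = 1.
Discriminant D = b^2 - 4ac = (0.591)^2 - 4*(-1.37)*1 = 0.349281 - (-5.48) = 5.829281.
D >= 0, so the roots are real: z = (-b +/- sqrt(D)) / (2a) = (-0.591 +/- 2.41439) / (-2.74).
  z_1 = (-0.591 + 2.41439) / (-2.74) = -0.6655,   |z_1| = 0.6655.
  z_2 = (-0.591 - 2.41439) / (-2.74) = 1.0969,   |z_2| = 1.0969.
Moduli of all roots: 0.6655, 1.0969.
All moduli strictly greater than 1? No.
Verdict: Not invertible.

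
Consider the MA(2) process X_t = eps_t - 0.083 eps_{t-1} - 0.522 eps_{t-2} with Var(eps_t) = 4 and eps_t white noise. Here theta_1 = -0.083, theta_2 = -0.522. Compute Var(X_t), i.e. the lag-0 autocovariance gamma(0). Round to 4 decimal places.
\gamma(0) = 5.1175

For an MA(q) process X_t = eps_t + sum_i theta_i eps_{t-i} with
Var(eps_t) = sigma^2, the variance is
  gamma(0) = sigma^2 * (1 + sum_i theta_i^2).
  sum_i theta_i^2 = (-0.083)^2 + (-0.522)^2 = 0.006889 + 0.272484 = 0.279373.
  gamma(0) = 4 * (1 + 0.279373) = 4 * 1.279373 = 5.117492, which rounds to 5.1175.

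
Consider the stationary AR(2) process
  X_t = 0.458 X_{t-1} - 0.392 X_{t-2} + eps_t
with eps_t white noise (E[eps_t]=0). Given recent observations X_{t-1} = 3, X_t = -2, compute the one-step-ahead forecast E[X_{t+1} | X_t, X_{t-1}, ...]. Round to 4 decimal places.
E[X_{t+1} \mid \mathcal F_t] = -2.0920

For an AR(p) model X_t = c + sum_i phi_i X_{t-i} + eps_t, the
one-step-ahead conditional mean is
  E[X_{t+1} | X_t, ...] = c + sum_i phi_i X_{t+1-i}.
Substitute known values:
  E[X_{t+1} | ...] = (0.458) * (-2) + (-0.392) * (3)
                   = -2.0920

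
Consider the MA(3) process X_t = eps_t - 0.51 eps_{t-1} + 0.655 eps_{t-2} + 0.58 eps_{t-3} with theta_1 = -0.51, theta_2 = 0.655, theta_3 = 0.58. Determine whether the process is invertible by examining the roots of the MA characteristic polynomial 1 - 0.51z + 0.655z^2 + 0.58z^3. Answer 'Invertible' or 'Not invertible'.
\text{Not invertible}

The MA(q) characteristic polynomial is P(z) = 1 - 0.51z + 0.655z^2 + 0.58z^3.
Invertibility requires all roots to lie outside the unit circle, i.e. |z| > 1 for every root.
Degree 3: look for a simple real root z0 first, then factor out (1 - z/z0) and solve the remaining quadratic.
Testing z0 = -2: P(-2) = 1 + (-0.51)(-2) + (0.655)(-2)^2 + (0.58)(-2)^3
  = 1 + (1.02) + (2.62) + (-4.64) = 0.  So z_0 = -2 is a root, |z_0| = 2.
Divide out the factor (1 + 0.5 z) = (1 - z/z0) (since 1/z0 = -0.5):
  P(z) = (1 + 0.5 z)(1 + (-1.01) z + (1.16) z^2)
  [check: z-coef -1.01 - (-0.5) = -0.51; z^2-coef 1.16 - (-0.5)(-1.01) = 0.655; z^3-coef -(-0.5)(1.16) = 0.58.]
Remaining roots from the quadratic factor 1 + (-1.01) z + (1.16) z^2:
  Set 1 + (-1.01) z + (1.16) z^2 = 0, i.e. a z^2 + b z + c = 0 with a = 1.16, b = -1.01, c = 1.
  Discriminant D = b^2 - 4ac = (-1.01)^2 - 4*(1.16)*1 = 1.0201 - (4.64) = -3.6199.
  D < 0, so the roots are the complex-conjugate pair z = (-b +/- i sqrt(-D)) / (2a) = 0.4353 +/- 0.8201i.
  For a conjugate pair |z|^2 = z * conj(z) = (product of roots) = c/a = 1/(1.16) = 0.862069, so |z| = sqrt(0.862069) = 0.9285 for both roots.
Moduli of all roots: 2.0000, 0.9285, 0.9285.
All moduli strictly greater than 1? No.
Verdict: Not invertible.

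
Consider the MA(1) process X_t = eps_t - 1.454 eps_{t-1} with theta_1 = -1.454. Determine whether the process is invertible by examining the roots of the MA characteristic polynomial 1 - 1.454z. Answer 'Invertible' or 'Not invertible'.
\text{Not invertible}

The MA(q) characteristic polynomial is P(z) = 1 - 1.454z.
Invertibility requires all roots to lie outside the unit circle, i.e. |z| > 1 for every root.
This is linear in z: 1 + (-1.454) z = 0  =>  z = -1/(-1.454) = 0.687758,  |z| = 0.687758.
Moduli of all roots: 0.6878.
All moduli strictly greater than 1? No.
Verdict: Not invertible.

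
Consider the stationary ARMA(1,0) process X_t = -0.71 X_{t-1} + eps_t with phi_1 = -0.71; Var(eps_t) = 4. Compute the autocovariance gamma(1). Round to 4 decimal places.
\gamma(1) = -5.7270

Multiply the model equation by X_{t-k} and take expectations. With theta_0 = psi_0 = 1 and psi_j the MA(infinity) weights, this gives
  gamma(k) - sum_i phi_i gamma(k-i) = c_k,
  c_k = sigma^2 * sum_{j=k..q} theta_j psi_{j-k}   (c_k = 0 for k > q),
using gamma(-m) = gamma(m).
Pure AR (q = 0): c_0 = sigma^2 = 4, c_k = 0 for k >= 1.
Equations for k = 0 and k = 1 (AR order 1):
  gamma(0) = phi_1 gamma(1) + c_0
  gamma(1) = phi_1 gamma(0) + c_1
Substituting the second into the first: gamma(0) (1 - phi_1^2) = c_0 + phi_1 c_1, so
  gamma(0) = c_0 / (1 - phi_1^2) = 4 / (1 - (-0.71)^2) = 4 / 0.4959 = 8.066142.
  gamma(1) = phi_1 gamma(0) = (-0.71)(8.066142) = -5.726961.
Therefore gamma(1) = -5.7270 (to 4 decimal places).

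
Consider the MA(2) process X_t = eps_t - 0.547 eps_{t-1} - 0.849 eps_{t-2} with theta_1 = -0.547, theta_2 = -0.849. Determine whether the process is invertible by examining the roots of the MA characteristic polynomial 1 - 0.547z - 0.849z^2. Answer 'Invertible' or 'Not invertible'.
\text{Not invertible}

The MA(q) characteristic polynomial is P(z) = 1 - 0.547z - 0.849z^2.
Invertibility requires all roots to lie outside the unit circle, i.e. |z| > 1 for every root.
Set 1 + (-0.547) z + (-0.849) z^2 = 0, i.e. a z^2 + b z + c = 0 with a = -0.849, b = -0.547, c = 1.
Discriminant D = b^2 - 4ac = (-0.547)^2 - 4*(-0.849)*1 = 0.299209 - (-3.396) = 3.695209.
D >= 0, so the roots are real: z = (-b +/- sqrt(D)) / (2a) = (0.547 +/- 1.922293) / (-1.698).
  z_1 = (0.547 + 1.922293) / (-1.698) = -1.4542,   |z_1| = 1.4542.
  z_2 = (0.547 - 1.922293) / (-1.698) = 0.8099,   |z_2| = 0.8099.
Moduli of all roots: 1.4542, 0.8099.
All moduli strictly greater than 1? No.
Verdict: Not invertible.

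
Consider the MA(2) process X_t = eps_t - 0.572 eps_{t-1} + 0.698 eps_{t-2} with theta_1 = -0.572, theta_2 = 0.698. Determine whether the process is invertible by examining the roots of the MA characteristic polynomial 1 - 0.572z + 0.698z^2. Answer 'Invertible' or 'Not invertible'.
\text{Invertible}

The MA(q) characteristic polynomial is P(z) = 1 - 0.572z + 0.698z^2.
Invertibility requires all roots to lie outside the unit circle, i.e. |z| > 1 for every root.
Set 1 + (-0.572) z + (0.698) z^2 = 0, i.e. a z^2 + b z + c = 0 with a = 0.698, b = -0.572, c = 1.
Discriminant D = b^2 - 4ac = (-0.572)^2 - 4*(0.698)*1 = 0.327184 - (2.792) = -2.464816.
D < 0, so the roots are the complex-conjugate pair z = (-b +/- i sqrt(-D)) / (2a) = 0.4097 +/- 1.1246i.
For a conjugate pair |z|^2 = z * conj(z) = (product of roots) = c/a = 1/(0.698) = 1.432665, so |z| = sqrt(1.432665) = 1.1969 for both roots.
Moduli of all roots: 1.1969, 1.1969.
All moduli strictly greater than 1? Yes.
Verdict: Invertible.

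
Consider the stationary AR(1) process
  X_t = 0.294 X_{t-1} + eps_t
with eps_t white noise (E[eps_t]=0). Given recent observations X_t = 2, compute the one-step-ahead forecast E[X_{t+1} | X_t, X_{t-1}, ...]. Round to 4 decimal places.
E[X_{t+1} \mid \mathcal F_t] = 0.5880

For an AR(p) model X_t = c + sum_i phi_i X_{t-i} + eps_t, the
one-step-ahead conditional mean is
  E[X_{t+1} | X_t, ...] = c + sum_i phi_i X_{t+1-i}.
Substitute known values:
  E[X_{t+1} | ...] = (0.294) * (2)
                   = 0.5880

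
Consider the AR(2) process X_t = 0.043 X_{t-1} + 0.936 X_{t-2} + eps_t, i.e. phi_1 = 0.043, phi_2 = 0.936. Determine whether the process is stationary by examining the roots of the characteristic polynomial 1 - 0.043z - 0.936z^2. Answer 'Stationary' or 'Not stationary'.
\text{Stationary}

The AR(p) characteristic polynomial is P(z) = 1 - 0.043z - 0.936z^2.
Stationarity requires all roots to lie outside the unit circle, i.e. |z| > 1 for every root.
Set 1 + (-0.043) z + (-0.936) z^2 = 0, i.e. a z^2 + b z + c = 0 with a = -0.936, b = -0.043, c = 1.
Discriminant D = b^2 - 4ac = (-0.043)^2 - 4*(-0.936)*1 = 0.001849 - (-3.744) = 3.745849.
D >= 0, so the roots are real: z = (-b +/- sqrt(D)) / (2a) = (0.043 +/- 1.93542) / (-1.872).
  z_1 = (0.043 + 1.93542) / (-1.872) = -1.0568,   |z_1| = 1.0568.
  z_2 = (0.043 - 1.93542) / (-1.872) = 1.0109,   |z_2| = 1.0109.
Moduli of all roots: 1.0568, 1.0109.
All moduli strictly greater than 1? Yes.
Verdict: Stationary.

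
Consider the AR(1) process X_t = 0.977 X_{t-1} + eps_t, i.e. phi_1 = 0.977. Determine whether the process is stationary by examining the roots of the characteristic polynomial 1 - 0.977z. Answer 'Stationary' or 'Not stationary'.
\text{Stationary}

The AR(p) characteristic polynomial is P(z) = 1 - 0.977z.
Stationarity requires all roots to lie outside the unit circle, i.e. |z| > 1 for every root.
This is linear in z: 1 + (-0.977) z = 0  =>  z = -1/(-0.977) = 1.023541,  |z| = 1.023541.
Moduli of all roots: 1.0235.
All moduli strictly greater than 1? Yes.
Verdict: Stationary.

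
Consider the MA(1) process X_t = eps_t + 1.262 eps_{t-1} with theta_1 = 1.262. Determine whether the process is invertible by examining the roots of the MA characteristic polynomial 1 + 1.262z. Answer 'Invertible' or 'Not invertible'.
\text{Not invertible}

The MA(q) characteristic polynomial is P(z) = 1 + 1.262z.
Invertibility requires all roots to lie outside the unit circle, i.e. |z| > 1 for every root.
This is linear in z: 1 + (1.262) z = 0  =>  z = -1/(1.262) = -0.792393,  |z| = 0.792393.
Moduli of all roots: 0.7924.
All moduli strictly greater than 1? No.
Verdict: Not invertible.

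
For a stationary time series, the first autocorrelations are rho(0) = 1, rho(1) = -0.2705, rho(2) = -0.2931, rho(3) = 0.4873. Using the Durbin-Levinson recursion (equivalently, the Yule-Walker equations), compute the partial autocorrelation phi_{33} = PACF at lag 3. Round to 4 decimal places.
\phi_{33} = 0.3450

The PACF at lag k is phi_{kk}, the last component of the solution
to the Yule-Walker system G_k phi = r_k where
  (G_k)_{ij} = rho(|i - j|), (r_k)_i = rho(i), i,j = 1..k.
Equivalently, Durbin-Levinson gives phi_{kk} iteratively:
  phi_{11} = rho(1)
  phi_{kk} = [rho(k) - sum_{j=1..k-1} phi_{k-1,j} rho(k-j)]
            / [1 - sum_{j=1..k-1} phi_{k-1,j} rho(j)],
  phi_{k,j} = phi_{k-1,j} - phi_{kk} phi_{k-1,k-j},  j = 1..k-1.
Step k = 1:
  phi_11 = rho(1) = -0.2705.
Step k = 2:
  phi_22 = [rho(2) - phi_11 rho(1)] / [1 - phi_11 rho(1)] = [-0.2931 - (-0.2705)(-0.2705)] / [1 - (-0.2705)(-0.2705)]
         = -0.36627025 / 0.92682975 = -0.395186.
  Update: phi_21 = phi_11 - phi_22 phi_11 = -0.2705 - (-0.395186)(-0.2705) = -0.377398.
Step k = 3:
  phi_33 = [rho(3) - phi_21 rho(2) - phi_22 rho(1)] / [1 - phi_21 rho(1) - phi_22 rho(2)]
    numerator   = 0.4873 - (-0.377398)(-0.2931) - (-0.395186)(-0.2705) = 0.26978685
    denominator = 1 - (-0.377398)(-0.2705) - (-0.395186)(-0.2931) = 0.78208483
  phi_33 = 0.26978685 / 0.78208483 = 0.345.
Therefore phi_{33} = 0.3450.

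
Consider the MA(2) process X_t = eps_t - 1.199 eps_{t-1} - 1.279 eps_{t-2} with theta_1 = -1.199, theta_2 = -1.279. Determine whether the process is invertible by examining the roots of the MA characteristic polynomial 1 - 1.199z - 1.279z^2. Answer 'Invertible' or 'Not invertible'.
\text{Not invertible}

The MA(q) characteristic polynomial is P(z) = 1 - 1.199z - 1.279z^2.
Invertibility requires all roots to lie outside the unit circle, i.e. |z| > 1 for every root.
Set 1 + (-1.199) z + (-1.279) z^2 = 0, i.e. a z^2 + b z + c = 0 with a = -1.279, b = -1.199, c = 1.
Discriminant D = b^2 - 4ac = (-1.199)^2 - 4*(-1.279)*1 = 1.437601 - (-5.116) = 6.553601.
D >= 0, so the roots are real: z = (-b +/- sqrt(D)) / (2a) = (1.199 +/- 2.56) / (-2.558).
  z_1 = (1.199 + 2.56) / (-2.558) = -1.4695,   |z_1| = 1.4695.
  z_2 = (1.199 - 2.56) / (-2.558) = 0.5321,   |z_2| = 0.5321.
Moduli of all roots: 1.4695, 0.5321.
All moduli strictly greater than 1? No.
Verdict: Not invertible.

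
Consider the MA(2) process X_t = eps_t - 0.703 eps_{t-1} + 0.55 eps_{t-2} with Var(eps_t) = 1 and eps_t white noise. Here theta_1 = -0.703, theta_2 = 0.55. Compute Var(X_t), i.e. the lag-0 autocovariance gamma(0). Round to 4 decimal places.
\gamma(0) = 1.7967

For an MA(q) process X_t = eps_t + sum_i theta_i eps_{t-i} with
Var(eps_t) = sigma^2, the variance is
  gamma(0) = sigma^2 * (1 + sum_i theta_i^2).
  sum_i theta_i^2 = (-0.703)^2 + (0.55)^2 = 0.494209 + 0.3025 = 0.796709.
  gamma(0) = 1 * (1 + 0.796709) = 1 * 1.796709 = 1.796709, which rounds to 1.7967.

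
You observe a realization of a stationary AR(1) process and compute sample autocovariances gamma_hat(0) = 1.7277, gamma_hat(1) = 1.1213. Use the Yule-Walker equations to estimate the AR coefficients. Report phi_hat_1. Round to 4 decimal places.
\hat\phi_{1} = 0.6490

The Yule-Walker equations for an AR(p) process read, in matrix form,
  Gamma_p phi = r_p,   with   (Gamma_p)_{ij} = gamma(|i - j|),
                       (r_p)_i = gamma(i),   i,j = 1..p.
Substitute the sample gammas (Toeplitz matrix and right-hand side of size 1):
  Gamma_p = [[1.7277]]
  r_p     = [1.1213]
With p = 1 this is the single equation gamma(0) phi_1 = gamma(1):
  phi_hat_1 = gamma(1) / gamma(0) = 1.1213 / 1.7277 = 0.6490.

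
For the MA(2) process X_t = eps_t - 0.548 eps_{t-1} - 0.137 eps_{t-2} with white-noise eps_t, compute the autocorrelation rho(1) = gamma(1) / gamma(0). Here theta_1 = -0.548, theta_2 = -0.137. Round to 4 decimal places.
\rho(1) = -0.3585

For an MA(q) process with theta_0 = 1, the autocovariance is
  gamma(k) = sigma^2 * sum_{i=0..q-k} theta_i * theta_{i+k},
and rho(k) = gamma(k) / gamma(0). Sigma^2 cancels.
  numerator   = (1)*(-0.548) + (-0.548)*(-0.137) = -0.472924.
  denominator = (1)^2 + (-0.548)^2 + (-0.137)^2 = 1.319073.
  rho(1) = -0.472924 / 1.319073 = -0.3585.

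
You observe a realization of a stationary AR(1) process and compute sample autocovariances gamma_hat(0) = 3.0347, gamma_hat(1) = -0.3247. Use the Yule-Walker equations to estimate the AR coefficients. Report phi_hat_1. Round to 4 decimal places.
\hat\phi_{1} = -0.1070

The Yule-Walker equations for an AR(p) process read, in matrix form,
  Gamma_p phi = r_p,   with   (Gamma_p)_{ij} = gamma(|i - j|),
                       (r_p)_i = gamma(i),   i,j = 1..p.
Substitute the sample gammas (Toeplitz matrix and right-hand side of size 1):
  Gamma_p = [[3.0347]]
  r_p     = [-0.3247]
With p = 1 this is the single equation gamma(0) phi_1 = gamma(1):
  phi_hat_1 = gamma(1) / gamma(0) = -0.3247 / 3.0347 = -0.1070.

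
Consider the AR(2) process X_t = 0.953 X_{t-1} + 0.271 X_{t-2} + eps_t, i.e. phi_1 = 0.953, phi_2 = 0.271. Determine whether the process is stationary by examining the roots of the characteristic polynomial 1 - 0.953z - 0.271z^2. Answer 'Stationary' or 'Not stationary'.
\text{Not stationary}

The AR(p) characteristic polynomial is P(z) = 1 - 0.953z - 0.271z^2.
Stationarity requires all roots to lie outside the unit circle, i.e. |z| > 1 for every root.
Set 1 + (-0.953) z + (-0.271) z^2 = 0, i.e. a z^2 + b z + c = 0 with a = -0.271, b = -0.953, c = 1.
Discriminant D = b^2 - 4ac = (-0.953)^2 - 4*(-0.271)*1 = 0.908209 - (-1.084) = 1.992209.
D >= 0, so the roots are real: z = (-b +/- sqrt(D)) / (2a) = (0.953 +/- 1.411456) / (-0.542).
  z_1 = (0.953 + 1.411456) / (-0.542) = -4.3625,   |z_1| = 4.3625.
  z_2 = (0.953 - 1.411456) / (-0.542) = 0.8459,   |z_2| = 0.8459.
Moduli of all roots: 4.3625, 0.8459.
All moduli strictly greater than 1? No.
Verdict: Not stationary.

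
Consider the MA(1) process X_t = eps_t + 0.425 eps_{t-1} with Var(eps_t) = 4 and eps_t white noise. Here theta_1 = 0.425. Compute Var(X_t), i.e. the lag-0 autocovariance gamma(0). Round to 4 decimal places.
\gamma(0) = 4.7225

For an MA(q) process X_t = eps_t + sum_i theta_i eps_{t-i} with
Var(eps_t) = sigma^2, the variance is
  gamma(0) = sigma^2 * (1 + sum_i theta_i^2).
  sum_i theta_i^2 = (0.425)^2 = 0.180625.
  gamma(0) = 4 * (1 + 0.180625) = 4 * 1.180625 = 4.7225.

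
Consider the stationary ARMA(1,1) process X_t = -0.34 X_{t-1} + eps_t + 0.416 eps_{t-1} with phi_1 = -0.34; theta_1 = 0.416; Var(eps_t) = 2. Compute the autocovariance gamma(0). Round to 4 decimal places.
\gamma(0) = 2.0131

Multiply the model equation by X_{t-k} and take expectations. With theta_0 = psi_0 = 1 and psi_j the MA(infinity) weights, this gives
  gamma(k) - sum_i phi_i gamma(k-i) = c_k,
  c_k = sigma^2 * sum_{j=k..q} theta_j psi_{j-k}   (c_k = 0 for k > q),
using gamma(-m) = gamma(m).
psi-weights needed (psi_j = theta_j + sum_i phi_i psi_{j-i}):
  psi_1 = theta_1 + phi_1 = 0.416 + (-0.34) = 0.076
Right-hand sides:
  c_0 = sigma^2 (1 + theta_1 psi_1) = 2 * (1 + (0.416)(0.076)) = 2 * 1.031616 = 2.063232
  c_1 = sigma^2 theta_1 = 2 * (0.416) = 0.832
  c_2 = 0
Equations for k = 0 and k = 1 (AR order 1):
  gamma(0) = phi_1 gamma(1) + c_0
  gamma(1) = phi_1 gamma(0) + c_1
Substituting the second into the first: gamma(0) (1 - phi_1^2) = c_0 + phi_1 c_1, so
  gamma(0) = (c_0 + phi_1 c_1) / (1 - phi_1^2) = (2.063232 + (-0.34)(0.832)) / (1 - (-0.34)^2) = 1.780352 / 0.8844 = 2.013062.
Therefore gamma(0) = 2.0131 (to 4 decimal places).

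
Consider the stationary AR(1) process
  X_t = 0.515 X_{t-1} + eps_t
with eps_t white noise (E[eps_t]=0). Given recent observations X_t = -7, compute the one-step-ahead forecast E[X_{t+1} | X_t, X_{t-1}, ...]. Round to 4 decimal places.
E[X_{t+1} \mid \mathcal F_t] = -3.6050

For an AR(p) model X_t = c + sum_i phi_i X_{t-i} + eps_t, the
one-step-ahead conditional mean is
  E[X_{t+1} | X_t, ...] = c + sum_i phi_i X_{t+1-i}.
Substitute known values:
  E[X_{t+1} | ...] = (0.515) * (-7)
                   = -3.6050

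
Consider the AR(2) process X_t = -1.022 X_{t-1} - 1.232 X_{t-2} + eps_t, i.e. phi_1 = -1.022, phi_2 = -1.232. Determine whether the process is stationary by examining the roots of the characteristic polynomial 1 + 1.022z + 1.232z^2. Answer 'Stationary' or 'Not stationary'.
\text{Not stationary}

The AR(p) characteristic polynomial is P(z) = 1 + 1.022z + 1.232z^2.
Stationarity requires all roots to lie outside the unit circle, i.e. |z| > 1 for every root.
Set 1 + (1.022) z + (1.232) z^2 = 0, i.e. a z^2 + b z + c = 0 with a = 1.232, b = 1.022, c = 1.
Discriminant D = b^2 - 4ac = (1.022)^2 - 4*(1.232)*1 = 1.044484 - (4.928) = -3.883516.
D < 0, so the roots are the complex-conjugate pair z = (-b +/- i sqrt(-D)) / (2a) = -0.4148 +/- 0.7998i.
For a conjugate pair |z|^2 = z * conj(z) = (product of roots) = c/a = 1/(1.232) = 0.811688, so |z| = sqrt(0.811688) = 0.9009 for both roots.
Moduli of all roots: 0.9009, 0.9009.
All moduli strictly greater than 1? No.
Verdict: Not stationary.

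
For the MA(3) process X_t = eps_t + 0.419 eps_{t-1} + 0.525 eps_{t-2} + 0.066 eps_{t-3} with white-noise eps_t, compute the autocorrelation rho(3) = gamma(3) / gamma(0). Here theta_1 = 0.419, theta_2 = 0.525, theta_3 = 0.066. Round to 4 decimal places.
\rho(3) = 0.0453

For an MA(q) process with theta_0 = 1, the autocovariance is
  gamma(k) = sigma^2 * sum_{i=0..q-k} theta_i * theta_{i+k},
and rho(k) = gamma(k) / gamma(0). Sigma^2 cancels.
  numerator   = (1)*(0.066) = 0.066.
  denominator = (1)^2 + (0.419)^2 + (0.525)^2 + (0.066)^2 = 1.455542.
  rho(3) = 0.066 / 1.455542 = 0.0453.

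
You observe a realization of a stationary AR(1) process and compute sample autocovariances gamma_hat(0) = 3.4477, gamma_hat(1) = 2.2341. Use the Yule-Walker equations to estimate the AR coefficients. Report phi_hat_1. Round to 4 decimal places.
\hat\phi_{1} = 0.6480

The Yule-Walker equations for an AR(p) process read, in matrix form,
  Gamma_p phi = r_p,   with   (Gamma_p)_{ij} = gamma(|i - j|),
                       (r_p)_i = gamma(i),   i,j = 1..p.
Substitute the sample gammas (Toeplitz matrix and right-hand side of size 1):
  Gamma_p = [[3.4477]]
  r_p     = [2.2341]
With p = 1 this is the single equation gamma(0) phi_1 = gamma(1):
  phi_hat_1 = gamma(1) / gamma(0) = 2.2341 / 3.4477 = 0.6480.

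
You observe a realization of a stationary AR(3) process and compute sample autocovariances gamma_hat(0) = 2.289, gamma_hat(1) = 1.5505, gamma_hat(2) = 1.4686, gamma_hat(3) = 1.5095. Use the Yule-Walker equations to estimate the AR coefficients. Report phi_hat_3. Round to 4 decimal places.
\hat\phi_{3} = 0.2980

The Yule-Walker equations for an AR(p) process read, in matrix form,
  Gamma_p phi = r_p,   with   (Gamma_p)_{ij} = gamma(|i - j|),
                       (r_p)_i = gamma(i),   i,j = 1..p.
Substitute the sample gammas (Toeplitz matrix and right-hand side of size 3):
  Gamma_p = [[2.289, 1.5505, 1.4686], [1.5505, 2.289, 1.5505], [1.4686, 1.5505, 2.289]]
  r_p     = [1.5505, 1.4686, 1.5095]
Written out (R1..R3):
  (R1) 2.289 phi_1 + 1.5505 phi_2 + 1.4686 phi_3 = 1.5505
  (R2) 1.5505 phi_1 + 2.289 phi_2 + 1.5505 phi_3 = 1.4686
  (R3) 1.4686 phi_1 + 1.5505 phi_2 + 2.289 phi_3 = 1.5095
Gaussian elimination:
  R2 <- R2 - (1.5505/2.289) R1 = R2 - (0.67737) R1:  1.238738 phi_2 + 0.555714 phi_3 = 0.418338
  R3 <- R3 - (1.4686/2.289) R1 = R3 - (0.64159) R1:  0.555714 phi_2 + 1.346761 phi_3 = 0.514714
  R3 <- R3 - (0.555714/1.238738) R2 = R3 - (0.448613) R2:  1.09746 phi_3 = 0.327042
Back-substitution:
  phi_hat_3 = 0.327042 / 1.09746 = 0.298
  phi_hat_2 = (0.418338 - (0.555714)(0.298)) / 1.238738 = 0.204026
  phi_hat_1 = (1.5505 - (1.5505)(0.204026) - (1.4686)(0.298)) / 2.289 = 0.347975
So phi_hat = [0.3480, 0.2040, 0.2980].
Therefore phi_hat_3 = 0.2980.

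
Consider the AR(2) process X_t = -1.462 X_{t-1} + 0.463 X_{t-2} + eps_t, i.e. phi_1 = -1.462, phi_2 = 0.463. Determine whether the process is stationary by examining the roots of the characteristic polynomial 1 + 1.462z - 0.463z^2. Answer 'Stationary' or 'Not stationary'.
\text{Not stationary}

The AR(p) characteristic polynomial is P(z) = 1 + 1.462z - 0.463z^2.
Stationarity requires all roots to lie outside the unit circle, i.e. |z| > 1 for every root.
Set 1 + (1.462) z + (-0.463) z^2 = 0, i.e. a z^2 + b z + c = 0 with a = -0.463, b = 1.462, c = 1.
Discriminant D = b^2 - 4ac = (1.462)^2 - 4*(-0.463)*1 = 2.137444 - (-1.852) = 3.989444.
D >= 0, so the roots are real: z = (-b +/- sqrt(D)) / (2a) = (-1.462 +/- 1.997359) / (-0.926).
  z_1 = (-1.462 + 1.997359) / (-0.926) = -0.5781,   |z_1| = 0.5781.
  z_2 = (-1.462 - 1.997359) / (-0.926) = 3.7358,   |z_2| = 3.7358.
Moduli of all roots: 0.5781, 3.7358.
All moduli strictly greater than 1? No.
Verdict: Not stationary.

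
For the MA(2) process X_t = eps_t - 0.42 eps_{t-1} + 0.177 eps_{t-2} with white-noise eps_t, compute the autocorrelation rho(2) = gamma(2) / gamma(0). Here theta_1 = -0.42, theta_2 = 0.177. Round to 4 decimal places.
\rho(2) = 0.1466

For an MA(q) process with theta_0 = 1, the autocovariance is
  gamma(k) = sigma^2 * sum_{i=0..q-k} theta_i * theta_{i+k},
and rho(k) = gamma(k) / gamma(0). Sigma^2 cancels.
  numerator   = (1)*(0.177) = 0.177.
  denominator = (1)^2 + (-0.42)^2 + (0.177)^2 = 1.207729.
  rho(2) = 0.177 / 1.207729 = 0.1466.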